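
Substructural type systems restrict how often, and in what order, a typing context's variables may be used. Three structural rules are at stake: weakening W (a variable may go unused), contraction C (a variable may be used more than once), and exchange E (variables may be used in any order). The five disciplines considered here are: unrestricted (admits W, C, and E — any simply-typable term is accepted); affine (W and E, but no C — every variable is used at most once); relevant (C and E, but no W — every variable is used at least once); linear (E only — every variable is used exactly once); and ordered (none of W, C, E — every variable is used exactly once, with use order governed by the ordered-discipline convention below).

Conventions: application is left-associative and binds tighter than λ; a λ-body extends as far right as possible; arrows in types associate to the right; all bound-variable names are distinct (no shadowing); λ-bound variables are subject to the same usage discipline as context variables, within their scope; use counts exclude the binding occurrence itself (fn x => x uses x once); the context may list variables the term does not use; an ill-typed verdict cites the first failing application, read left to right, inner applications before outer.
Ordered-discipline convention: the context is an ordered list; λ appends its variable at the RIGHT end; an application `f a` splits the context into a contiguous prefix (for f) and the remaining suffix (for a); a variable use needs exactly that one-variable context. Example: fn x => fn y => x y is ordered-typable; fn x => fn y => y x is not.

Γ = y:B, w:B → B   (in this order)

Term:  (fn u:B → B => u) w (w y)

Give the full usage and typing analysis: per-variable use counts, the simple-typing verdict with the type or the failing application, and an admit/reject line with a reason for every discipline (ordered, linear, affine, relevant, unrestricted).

variable uses: y: 1×, w: 2×, u (λ-bound): 1×
left-to-right use order: u, w, w, y
typing: the term checks, with type B
ordered: ✗, repeated use of w ×2
linear: ✗, repeated use of w ×2
affine: ✗, repeated use of w ×2
relevant: ✓, y, w, u: all used, weakening unneeded
unrestricted: ✓, type-checks (B) and nothing is barred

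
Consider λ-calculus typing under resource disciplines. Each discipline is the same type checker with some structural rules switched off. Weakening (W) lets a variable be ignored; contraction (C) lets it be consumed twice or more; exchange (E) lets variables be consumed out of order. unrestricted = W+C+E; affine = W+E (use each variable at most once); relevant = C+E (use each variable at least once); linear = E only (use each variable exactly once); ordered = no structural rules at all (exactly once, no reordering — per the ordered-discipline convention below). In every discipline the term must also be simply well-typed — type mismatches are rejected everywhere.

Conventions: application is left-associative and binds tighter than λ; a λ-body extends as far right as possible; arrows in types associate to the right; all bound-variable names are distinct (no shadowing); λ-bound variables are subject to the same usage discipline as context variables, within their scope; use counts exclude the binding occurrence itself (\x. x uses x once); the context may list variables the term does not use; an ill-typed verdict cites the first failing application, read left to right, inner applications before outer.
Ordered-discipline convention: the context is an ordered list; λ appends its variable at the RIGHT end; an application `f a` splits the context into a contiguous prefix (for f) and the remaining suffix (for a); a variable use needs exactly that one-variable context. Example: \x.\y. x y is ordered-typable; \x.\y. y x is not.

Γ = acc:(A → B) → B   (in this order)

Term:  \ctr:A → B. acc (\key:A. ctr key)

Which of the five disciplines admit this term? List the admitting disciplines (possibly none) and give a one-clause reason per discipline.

accepted by: ordered, linear, affine, relevant, unrestricted
usage: acc: 1×; ctr (bound): 1×; key (bound): 1×
order of uses: acc, ctr, key
typing: well-typed at (A → B) → B
ordered: ✓ — single-use (acc, ctr, key), ordered derivation ok
linear: ✓ — exactly-once usage across acc, ctr, key
affine: ✓ — acc, ctr, key: no repeats, contraction unneeded
relevant: ✓ — at least one use each (acc, ctr, key)
unrestricted: ✓ — well-typed at (A → B) → B; no restrictions here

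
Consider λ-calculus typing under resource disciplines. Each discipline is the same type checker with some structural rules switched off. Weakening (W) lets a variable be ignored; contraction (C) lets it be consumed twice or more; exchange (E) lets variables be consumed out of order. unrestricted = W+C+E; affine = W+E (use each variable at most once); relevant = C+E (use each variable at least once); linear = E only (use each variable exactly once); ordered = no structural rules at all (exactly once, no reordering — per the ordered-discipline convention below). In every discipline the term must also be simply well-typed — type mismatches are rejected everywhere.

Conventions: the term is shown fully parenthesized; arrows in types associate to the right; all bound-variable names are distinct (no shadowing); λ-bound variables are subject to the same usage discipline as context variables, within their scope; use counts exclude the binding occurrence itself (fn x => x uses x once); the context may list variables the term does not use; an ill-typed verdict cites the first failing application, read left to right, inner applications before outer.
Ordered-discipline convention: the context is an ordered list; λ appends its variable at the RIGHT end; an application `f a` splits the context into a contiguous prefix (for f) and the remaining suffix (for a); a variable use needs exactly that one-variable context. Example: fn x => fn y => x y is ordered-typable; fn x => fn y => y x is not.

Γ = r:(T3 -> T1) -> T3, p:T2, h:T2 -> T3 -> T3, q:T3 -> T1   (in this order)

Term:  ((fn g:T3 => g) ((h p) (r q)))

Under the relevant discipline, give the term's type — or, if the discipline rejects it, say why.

term : T3
usage: r: 1×, p: 1×, h: 1×, q: 1×, g (bound): 1×
left-to-right use order: g, h, p, r, q
typing: well-typed — term : T3
summary: ordered ✗; linear ✓; affine ✓; relevant ✓; unrestricted ✓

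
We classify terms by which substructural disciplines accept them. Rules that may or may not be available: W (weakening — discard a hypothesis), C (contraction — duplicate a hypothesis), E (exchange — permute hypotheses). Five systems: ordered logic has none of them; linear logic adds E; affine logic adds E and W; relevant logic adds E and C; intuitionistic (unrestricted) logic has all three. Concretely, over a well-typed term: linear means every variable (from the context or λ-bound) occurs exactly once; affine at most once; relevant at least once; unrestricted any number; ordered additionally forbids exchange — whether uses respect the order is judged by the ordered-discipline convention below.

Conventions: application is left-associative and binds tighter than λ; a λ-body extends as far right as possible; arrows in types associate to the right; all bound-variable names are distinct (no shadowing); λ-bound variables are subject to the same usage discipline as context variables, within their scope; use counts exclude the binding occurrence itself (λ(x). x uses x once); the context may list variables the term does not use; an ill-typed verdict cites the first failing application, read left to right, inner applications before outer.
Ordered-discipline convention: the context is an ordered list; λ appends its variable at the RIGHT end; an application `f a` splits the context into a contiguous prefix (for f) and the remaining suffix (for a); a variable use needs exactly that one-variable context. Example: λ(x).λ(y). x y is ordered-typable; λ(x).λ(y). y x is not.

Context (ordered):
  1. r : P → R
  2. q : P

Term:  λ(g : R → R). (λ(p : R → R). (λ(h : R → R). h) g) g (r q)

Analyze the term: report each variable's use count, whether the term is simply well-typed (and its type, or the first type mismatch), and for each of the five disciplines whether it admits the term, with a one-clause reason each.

usage: r ×1; q ×1; g (λ-bound) ×2; p (λ-bound) ×0; h (λ-bound) ×1
order of uses: h, g, g, r, q
typing: well-typed — term : (R → R) → R
ordered: ✗ — repeated use of g ×2; p left unused
linear: ✗ — repeated use of g ×2; p left unused
affine: ✗ — repeated use of g ×2
relevant: ✗ — p left unused
unrestricted: ✓ — well-typed at (R → R) → R; no restrictions here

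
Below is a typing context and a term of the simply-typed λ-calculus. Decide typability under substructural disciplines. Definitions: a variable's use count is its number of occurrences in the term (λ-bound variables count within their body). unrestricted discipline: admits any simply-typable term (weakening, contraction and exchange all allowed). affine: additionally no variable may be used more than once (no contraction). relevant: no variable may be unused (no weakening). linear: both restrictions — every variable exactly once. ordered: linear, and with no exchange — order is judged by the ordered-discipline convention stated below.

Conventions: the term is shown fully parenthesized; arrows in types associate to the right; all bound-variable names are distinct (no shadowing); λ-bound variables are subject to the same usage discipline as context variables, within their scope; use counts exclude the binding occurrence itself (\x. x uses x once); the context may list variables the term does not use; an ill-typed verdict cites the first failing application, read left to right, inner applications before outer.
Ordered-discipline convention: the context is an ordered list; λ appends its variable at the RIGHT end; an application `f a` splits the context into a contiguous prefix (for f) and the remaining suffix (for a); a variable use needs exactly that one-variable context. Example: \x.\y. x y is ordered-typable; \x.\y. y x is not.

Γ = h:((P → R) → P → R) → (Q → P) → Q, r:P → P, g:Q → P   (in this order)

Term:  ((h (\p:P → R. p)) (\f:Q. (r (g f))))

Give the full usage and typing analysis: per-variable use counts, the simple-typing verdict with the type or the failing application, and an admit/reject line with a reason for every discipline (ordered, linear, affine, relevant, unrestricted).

usage: h ×1; r ×1; g ×1; p (bound) ×1; f (bound) ×1
use order (left to right): h, p, r, g, f
typing: well-typed — term : Q
ordered ✓ (single-use (h, r, g, p, f), ordered derivation ok)
linear ✓ (exactly-once usage across h, r, g, p, f)
affine ✓ (none of h, r, g, p, f used more than once)
relevant ✓ (h, r, g, p, f: all used, weakening unneeded)
unrestricted ✓ (simply typable at Q; W, C, E all held)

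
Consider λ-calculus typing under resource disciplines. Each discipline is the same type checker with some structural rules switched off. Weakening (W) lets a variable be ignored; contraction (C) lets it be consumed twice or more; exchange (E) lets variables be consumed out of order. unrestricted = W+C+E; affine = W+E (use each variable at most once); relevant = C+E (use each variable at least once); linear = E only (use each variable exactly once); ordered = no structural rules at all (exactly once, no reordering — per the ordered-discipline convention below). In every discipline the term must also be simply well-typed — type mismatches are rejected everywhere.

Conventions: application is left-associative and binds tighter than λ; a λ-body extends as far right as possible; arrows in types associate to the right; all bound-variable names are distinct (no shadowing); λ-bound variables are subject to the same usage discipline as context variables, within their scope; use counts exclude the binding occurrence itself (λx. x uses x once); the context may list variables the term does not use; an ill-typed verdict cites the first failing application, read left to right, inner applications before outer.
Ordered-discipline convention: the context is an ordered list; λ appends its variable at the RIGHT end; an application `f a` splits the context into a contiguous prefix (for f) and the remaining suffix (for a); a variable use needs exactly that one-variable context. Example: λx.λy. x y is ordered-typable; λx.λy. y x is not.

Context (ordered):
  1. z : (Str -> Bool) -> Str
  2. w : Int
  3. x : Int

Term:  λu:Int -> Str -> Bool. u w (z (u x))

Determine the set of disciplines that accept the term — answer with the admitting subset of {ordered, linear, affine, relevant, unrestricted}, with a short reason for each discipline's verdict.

admitted in: relevant, unrestricted
counts: z=1; w=1; x=1; u [bound]=2
order of uses: u, w, z, u, x
typing: the term checks, with type (Int -> Str -> Bool) -> Bool
ordered: ✗ — u ×2 used more than once (contraction)
linear: ✗ — u ×2 used more than once (contraction)
affine: ✗ — u ×2 used more than once (contraction)
relevant: ✓ — at least one use each (z, w, x, u)
unrestricted: ✓ — typability at (Int -> Str -> Bool) -> Bool is all that's needed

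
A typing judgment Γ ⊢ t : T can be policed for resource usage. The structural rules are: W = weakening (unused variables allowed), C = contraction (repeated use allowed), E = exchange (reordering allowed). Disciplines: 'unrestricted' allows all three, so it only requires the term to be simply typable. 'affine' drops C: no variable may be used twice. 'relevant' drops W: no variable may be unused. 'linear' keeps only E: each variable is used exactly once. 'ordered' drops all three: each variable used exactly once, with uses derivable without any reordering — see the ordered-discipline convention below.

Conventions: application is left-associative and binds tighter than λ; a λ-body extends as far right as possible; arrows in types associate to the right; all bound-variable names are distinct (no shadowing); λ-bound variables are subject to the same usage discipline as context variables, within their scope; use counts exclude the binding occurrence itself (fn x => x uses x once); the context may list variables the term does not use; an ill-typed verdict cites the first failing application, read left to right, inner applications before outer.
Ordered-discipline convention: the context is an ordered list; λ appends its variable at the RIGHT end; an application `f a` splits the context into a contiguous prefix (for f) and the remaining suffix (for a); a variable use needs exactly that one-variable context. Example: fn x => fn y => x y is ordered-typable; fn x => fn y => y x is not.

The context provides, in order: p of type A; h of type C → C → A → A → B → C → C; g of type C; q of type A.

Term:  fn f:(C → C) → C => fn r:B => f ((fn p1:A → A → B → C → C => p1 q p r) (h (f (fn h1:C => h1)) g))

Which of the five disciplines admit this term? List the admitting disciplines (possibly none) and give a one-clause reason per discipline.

admitted in: relevant, unrestricted
counts: p ×1; h ×1; g ×1; q ×1; f (λ-bound) ×2; r (λ-bound) ×1; p1 (λ-bound) ×1; h1 (λ-bound) ×1
left-to-right use order: f, p1, q, p, r, h, f, h1, g
typing: well-typed — term : ((C → C) → C) → B → C
ordered ✗ (repeated use of f ×2)
linear ✗ (repeated use of f ×2)
affine ✗ (repeated use of f ×2)
relevant ✓ (every one of p, h, g, q, f, r, p1, h1 appears)
unrestricted ✓ (simply typable at ((C → C) → C) → B → C; W, C, E all held)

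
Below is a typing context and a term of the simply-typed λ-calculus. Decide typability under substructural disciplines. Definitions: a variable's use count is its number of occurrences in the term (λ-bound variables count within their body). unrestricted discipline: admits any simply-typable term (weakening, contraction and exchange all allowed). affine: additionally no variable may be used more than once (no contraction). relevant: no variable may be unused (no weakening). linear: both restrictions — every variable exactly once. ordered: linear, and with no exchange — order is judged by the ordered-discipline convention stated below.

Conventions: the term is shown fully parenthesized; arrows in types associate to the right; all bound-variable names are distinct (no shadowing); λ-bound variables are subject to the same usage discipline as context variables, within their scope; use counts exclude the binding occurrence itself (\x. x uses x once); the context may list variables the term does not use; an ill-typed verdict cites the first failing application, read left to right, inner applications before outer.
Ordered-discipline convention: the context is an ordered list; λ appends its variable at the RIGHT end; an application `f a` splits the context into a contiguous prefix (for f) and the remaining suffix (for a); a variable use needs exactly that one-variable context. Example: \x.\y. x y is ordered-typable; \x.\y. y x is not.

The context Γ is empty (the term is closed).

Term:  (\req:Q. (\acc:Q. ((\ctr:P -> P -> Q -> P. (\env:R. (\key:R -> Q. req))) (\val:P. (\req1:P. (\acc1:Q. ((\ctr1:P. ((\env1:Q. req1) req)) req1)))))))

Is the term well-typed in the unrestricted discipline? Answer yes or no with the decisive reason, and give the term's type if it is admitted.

yes — simply typable at Q -> Q -> R -> (R -> Q) -> Q; W, C, E all held; term : Q -> Q -> R -> (R -> Q) -> Q
variable uses: req (bound)=2, acc (bound)=0, ctr (bound)=0, env (bound)=0, key (bound)=0, val (bound)=0, req1 (bound)=2, acc1 (bound)=0, ctr1 (bound)=0, env1 (bound)=0
left-to-right use order: req, req1, req, req1
typing: ✓ — Q -> Q -> R -> (R -> Q) -> Q
summary: ordered ✗ | linear ✗ | affine ✗ | relevant ✗ | unrestricted ✓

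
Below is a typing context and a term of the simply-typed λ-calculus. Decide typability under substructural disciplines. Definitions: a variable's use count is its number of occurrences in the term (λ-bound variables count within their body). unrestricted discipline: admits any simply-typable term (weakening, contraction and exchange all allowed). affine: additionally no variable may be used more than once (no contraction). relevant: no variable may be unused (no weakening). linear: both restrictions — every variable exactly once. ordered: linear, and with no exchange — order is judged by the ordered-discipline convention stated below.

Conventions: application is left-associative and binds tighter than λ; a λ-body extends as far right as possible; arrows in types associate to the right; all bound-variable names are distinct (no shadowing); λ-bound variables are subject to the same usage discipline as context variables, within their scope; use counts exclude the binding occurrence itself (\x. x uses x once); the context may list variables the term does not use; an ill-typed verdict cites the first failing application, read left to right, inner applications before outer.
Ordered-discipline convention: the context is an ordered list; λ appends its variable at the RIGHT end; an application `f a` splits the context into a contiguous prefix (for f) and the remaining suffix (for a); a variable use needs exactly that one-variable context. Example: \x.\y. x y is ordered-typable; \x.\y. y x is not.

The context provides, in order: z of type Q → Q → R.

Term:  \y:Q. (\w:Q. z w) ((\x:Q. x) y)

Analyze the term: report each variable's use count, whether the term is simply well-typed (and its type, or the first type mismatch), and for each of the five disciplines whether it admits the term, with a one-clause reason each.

use counts: z ×1; y (bound) ×1; w (bound) ×1; x (bound) ×1
left-to-right use order: z, w, x, y
typing: well-typed — term : Q → Q → R
ordered: ✓, z, y, w, x once each; derivable with no W/C/E
linear: ✓, single use per variable (z, y, w, x)
affine: ✓, at most one use each (z, y, w, x)
relevant: ✓, none of z, y, w, x goes unused
unrestricted: ✓, typability at Q → Q → R is all that's needed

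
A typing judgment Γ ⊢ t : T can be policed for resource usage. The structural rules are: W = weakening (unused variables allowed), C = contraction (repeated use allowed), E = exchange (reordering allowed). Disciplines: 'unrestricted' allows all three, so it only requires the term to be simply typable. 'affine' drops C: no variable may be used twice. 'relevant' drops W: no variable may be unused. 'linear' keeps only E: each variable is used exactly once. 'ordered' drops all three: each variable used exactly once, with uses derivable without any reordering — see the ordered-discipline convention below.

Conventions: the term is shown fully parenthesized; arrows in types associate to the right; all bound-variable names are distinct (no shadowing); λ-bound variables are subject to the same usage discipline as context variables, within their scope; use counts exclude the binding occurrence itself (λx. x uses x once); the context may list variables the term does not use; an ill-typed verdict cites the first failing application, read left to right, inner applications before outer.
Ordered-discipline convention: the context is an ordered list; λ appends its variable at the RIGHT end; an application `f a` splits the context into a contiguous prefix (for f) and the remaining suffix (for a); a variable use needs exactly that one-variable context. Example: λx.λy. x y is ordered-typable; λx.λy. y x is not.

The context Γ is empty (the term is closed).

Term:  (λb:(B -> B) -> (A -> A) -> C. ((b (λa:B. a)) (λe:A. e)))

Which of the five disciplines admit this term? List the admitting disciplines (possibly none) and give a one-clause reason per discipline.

accepted by: ordered, linear, affine, relevant, unrestricted
variable uses: b [bound]: 1, a [bound]: 1, e [bound]: 1
order of uses: b, a, e
typing: well-typed at ((B -> B) -> (A -> A) -> C) -> C
ordered ✓ (single-use (b, a, e), ordered derivation ok)
linear ✓ (b, a, e: one use apiece)
affine ✓ (none of b, a, e used more than once)
relevant ✓ (at least one use each (b, a, e))
unrestricted ✓ (typability at ((B -> B) -> (A -> A) -> C) -> C is all that's needed)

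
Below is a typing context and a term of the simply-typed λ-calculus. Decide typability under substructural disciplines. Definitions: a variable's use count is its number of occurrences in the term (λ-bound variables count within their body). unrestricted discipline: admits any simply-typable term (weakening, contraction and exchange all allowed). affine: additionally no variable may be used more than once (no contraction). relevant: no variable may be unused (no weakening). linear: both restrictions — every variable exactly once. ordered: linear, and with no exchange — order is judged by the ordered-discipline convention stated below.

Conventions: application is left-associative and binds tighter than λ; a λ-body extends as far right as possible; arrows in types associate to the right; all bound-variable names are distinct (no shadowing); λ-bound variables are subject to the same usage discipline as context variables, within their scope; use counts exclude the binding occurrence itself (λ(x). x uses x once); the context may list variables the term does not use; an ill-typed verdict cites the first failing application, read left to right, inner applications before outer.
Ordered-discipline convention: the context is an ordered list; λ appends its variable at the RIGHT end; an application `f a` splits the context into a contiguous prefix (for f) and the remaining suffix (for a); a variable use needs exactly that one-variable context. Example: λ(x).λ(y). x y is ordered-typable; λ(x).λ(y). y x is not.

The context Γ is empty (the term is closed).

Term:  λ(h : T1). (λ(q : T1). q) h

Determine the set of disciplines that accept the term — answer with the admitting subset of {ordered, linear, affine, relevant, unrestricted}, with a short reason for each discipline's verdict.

admitted by: ordered, linear, affine, relevant, unrestricted
variable uses: h (λ-bound): 1; q (λ-bound): 1
use order (left to right): q, h
typing: ✓ — T1 → T1
ordered: ✓, h, q once each; derivable with no W/C/E
linear: ✓, each of h, q used exactly once
affine: ✓, no duplicate uses among h, q
relevant: ✓, none of h, q goes unused
unrestricted: ✓, simply typable at T1 → T1; W, C, E all held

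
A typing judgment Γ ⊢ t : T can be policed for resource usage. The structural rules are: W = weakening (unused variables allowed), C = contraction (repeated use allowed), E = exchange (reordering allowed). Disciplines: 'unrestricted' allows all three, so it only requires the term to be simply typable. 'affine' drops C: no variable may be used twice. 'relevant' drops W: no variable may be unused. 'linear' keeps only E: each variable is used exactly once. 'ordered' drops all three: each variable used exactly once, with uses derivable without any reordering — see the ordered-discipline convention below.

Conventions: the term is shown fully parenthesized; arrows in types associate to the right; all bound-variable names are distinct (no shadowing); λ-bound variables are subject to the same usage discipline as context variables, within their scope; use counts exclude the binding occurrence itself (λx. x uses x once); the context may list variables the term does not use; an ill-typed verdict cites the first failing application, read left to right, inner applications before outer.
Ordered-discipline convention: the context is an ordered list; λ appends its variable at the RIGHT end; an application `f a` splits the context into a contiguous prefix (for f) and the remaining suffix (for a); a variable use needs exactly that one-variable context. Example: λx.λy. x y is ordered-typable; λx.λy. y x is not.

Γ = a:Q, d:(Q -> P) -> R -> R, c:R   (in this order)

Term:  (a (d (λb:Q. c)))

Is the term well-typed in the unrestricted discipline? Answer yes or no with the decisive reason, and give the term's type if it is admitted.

no — a type mismatch blocks all five
counts: a ×1; d ×1; c ×1; b [bound] ×0
order of uses: a, d, c
typing: ill-typed: a function awaiting Q -> P gets Q -> R
across the five disciplines: ordered ✗ · linear ✗ · affine ✗ · relevant ✗ · unrestricted ✗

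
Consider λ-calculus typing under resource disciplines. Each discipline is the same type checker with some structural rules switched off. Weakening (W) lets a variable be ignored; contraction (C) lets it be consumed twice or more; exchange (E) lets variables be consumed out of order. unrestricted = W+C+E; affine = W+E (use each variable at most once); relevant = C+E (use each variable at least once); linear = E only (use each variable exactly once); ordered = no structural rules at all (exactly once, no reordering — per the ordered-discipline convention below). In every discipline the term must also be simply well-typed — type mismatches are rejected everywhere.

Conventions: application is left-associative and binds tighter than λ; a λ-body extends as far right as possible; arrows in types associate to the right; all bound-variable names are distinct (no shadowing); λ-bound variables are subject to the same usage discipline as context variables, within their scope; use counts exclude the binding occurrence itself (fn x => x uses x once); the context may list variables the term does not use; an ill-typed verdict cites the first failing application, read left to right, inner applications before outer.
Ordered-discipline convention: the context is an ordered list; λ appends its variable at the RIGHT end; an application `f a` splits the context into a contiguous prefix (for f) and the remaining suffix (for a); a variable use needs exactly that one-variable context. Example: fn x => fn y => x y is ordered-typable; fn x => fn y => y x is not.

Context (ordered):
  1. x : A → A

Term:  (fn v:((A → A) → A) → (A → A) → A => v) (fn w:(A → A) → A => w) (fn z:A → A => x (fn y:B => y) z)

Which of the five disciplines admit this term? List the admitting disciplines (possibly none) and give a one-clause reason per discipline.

accepted by: none
use counts: x: 1×, v (bound): 1×, w (bound): 1×, z (bound): 1×, y (bound): 1×
uses in reading order: v, w, x, y, z
typing: ill-typed: an argument B → B mismatches the expected A
ordered ✗ (a type mismatch blocks all five)
linear ✗ (the type mismatch rejects it)
affine ✗ (not simply typable)
relevant ✗ (fails simple typing)
unrestricted ✗ (a type mismatch blocks all five)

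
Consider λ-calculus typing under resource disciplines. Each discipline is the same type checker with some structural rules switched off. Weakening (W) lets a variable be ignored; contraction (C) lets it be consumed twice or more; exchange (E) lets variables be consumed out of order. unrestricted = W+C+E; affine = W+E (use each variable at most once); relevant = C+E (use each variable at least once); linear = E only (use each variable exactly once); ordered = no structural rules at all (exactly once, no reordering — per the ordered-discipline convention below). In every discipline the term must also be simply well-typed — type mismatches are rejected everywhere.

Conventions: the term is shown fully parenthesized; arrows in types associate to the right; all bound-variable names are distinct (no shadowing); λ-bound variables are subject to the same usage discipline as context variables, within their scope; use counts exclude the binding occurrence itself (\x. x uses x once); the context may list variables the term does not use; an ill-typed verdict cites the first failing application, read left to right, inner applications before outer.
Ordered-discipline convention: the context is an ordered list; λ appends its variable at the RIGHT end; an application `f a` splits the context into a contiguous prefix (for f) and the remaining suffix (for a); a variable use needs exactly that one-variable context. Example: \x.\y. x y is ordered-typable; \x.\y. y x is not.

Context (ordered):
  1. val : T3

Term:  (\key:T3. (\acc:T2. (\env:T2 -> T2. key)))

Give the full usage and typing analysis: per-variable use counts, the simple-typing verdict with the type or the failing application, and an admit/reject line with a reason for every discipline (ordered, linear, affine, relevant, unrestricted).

use counts: val: 0×, key [bound]: 1×, acc [bound]: 0×, env [bound]: 0×
uses in reading order: key
typing: the term checks, with type T3 -> T2 -> (T2 -> T2) -> T3
ordered: ✗, val, acc, env left unused
linear: ✗, val, acc, env left unused
affine: ✓, at most one use each (val, key, acc, env)
relevant: ✗, val, acc, env left unused
unrestricted: ✓, typability at T3 -> T2 -> (T2 -> T2) -> T3 is all that's needed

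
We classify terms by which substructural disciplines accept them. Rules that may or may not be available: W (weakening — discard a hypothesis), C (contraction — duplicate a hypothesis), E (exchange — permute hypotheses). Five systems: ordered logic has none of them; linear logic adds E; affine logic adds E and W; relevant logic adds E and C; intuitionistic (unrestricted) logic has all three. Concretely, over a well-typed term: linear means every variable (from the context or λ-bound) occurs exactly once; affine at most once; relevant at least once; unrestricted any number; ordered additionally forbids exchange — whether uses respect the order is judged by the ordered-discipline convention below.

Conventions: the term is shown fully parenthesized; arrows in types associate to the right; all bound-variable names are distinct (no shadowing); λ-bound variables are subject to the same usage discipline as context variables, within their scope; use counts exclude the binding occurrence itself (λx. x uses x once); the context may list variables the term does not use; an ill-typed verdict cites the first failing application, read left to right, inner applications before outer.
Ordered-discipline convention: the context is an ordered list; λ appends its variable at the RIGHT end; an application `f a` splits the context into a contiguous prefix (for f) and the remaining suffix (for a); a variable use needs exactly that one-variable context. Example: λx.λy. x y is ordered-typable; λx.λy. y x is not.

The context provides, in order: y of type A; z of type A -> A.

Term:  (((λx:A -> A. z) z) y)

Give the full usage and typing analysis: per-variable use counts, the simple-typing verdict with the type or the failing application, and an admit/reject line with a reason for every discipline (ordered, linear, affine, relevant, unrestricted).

usage: y: 1×, z: 2×, x [bound]: 0×
use order (left to right): z, z, y
typing: well-typed — term : A
ordered: ✗ — uses contraction: z ×2; unused: x — weakening required
linear: ✗ — uses contraction: z ×2; unused: x — weakening required
affine: ✗ — uses contraction: z ×2
relevant: ✗ — unused: x — weakening required
unrestricted: ✓ — simply typable at A; W, C, E all held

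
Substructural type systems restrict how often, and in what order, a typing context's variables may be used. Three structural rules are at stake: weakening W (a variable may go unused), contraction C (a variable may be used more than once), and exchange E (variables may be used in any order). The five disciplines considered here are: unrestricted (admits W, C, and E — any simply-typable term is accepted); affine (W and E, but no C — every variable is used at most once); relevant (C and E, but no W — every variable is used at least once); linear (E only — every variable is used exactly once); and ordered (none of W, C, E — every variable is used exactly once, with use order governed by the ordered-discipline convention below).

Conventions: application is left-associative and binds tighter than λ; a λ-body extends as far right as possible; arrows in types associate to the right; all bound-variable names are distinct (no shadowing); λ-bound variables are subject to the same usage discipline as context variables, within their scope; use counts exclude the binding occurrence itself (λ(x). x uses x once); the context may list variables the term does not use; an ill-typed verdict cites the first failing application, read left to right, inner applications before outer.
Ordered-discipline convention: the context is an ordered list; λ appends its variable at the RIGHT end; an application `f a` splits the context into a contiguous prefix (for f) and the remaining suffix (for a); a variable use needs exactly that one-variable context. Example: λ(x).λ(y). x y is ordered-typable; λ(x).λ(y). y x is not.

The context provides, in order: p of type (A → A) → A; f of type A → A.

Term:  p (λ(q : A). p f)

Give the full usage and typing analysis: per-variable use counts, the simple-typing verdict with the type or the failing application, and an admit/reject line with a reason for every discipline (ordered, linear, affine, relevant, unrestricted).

counts: p: 2×, f: 1×, q [bound]: 0×
use order (left to right): p, p, f
typing: well-typed — term : A
ordered: ✗ — repeated use of p ×2; q never used (weakening)
linear: ✗ — repeated use of p ×2; q never used (weakening)
affine: ✗ — repeated use of p ×2
relevant: ✗ — q never used (weakening)
unrestricted: ✓ — well-typed at A; no restrictions here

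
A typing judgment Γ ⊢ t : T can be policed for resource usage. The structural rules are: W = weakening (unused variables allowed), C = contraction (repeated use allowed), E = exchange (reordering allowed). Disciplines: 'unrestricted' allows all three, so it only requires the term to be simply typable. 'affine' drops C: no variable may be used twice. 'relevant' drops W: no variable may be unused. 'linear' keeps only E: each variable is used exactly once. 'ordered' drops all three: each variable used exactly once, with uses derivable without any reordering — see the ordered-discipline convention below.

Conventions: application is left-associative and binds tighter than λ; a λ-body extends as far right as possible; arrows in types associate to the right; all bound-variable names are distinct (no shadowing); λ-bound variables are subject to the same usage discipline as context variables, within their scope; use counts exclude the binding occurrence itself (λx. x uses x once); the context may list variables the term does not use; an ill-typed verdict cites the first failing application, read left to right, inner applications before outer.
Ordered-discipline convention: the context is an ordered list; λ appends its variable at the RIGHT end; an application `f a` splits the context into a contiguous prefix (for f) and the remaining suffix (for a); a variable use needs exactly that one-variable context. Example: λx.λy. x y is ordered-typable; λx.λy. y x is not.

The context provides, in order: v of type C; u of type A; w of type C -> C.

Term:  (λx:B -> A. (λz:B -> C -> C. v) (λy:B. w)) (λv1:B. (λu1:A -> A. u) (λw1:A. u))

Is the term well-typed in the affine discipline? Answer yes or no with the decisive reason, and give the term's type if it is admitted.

no — needs contraction — u ×2
counts: v=1, u=2, w=1, x [bound]=0, z [bound]=0, y [bound]=0, v1 [bound]=0, u1 [bound]=0, w1 [bound]=0
left-to-right use order: v, w, u, u
typing: well-typed — term : C
per-discipline verdicts: ordered ✗ | linear ✗ | affine ✗ | relevant ✗ | unrestricted ✓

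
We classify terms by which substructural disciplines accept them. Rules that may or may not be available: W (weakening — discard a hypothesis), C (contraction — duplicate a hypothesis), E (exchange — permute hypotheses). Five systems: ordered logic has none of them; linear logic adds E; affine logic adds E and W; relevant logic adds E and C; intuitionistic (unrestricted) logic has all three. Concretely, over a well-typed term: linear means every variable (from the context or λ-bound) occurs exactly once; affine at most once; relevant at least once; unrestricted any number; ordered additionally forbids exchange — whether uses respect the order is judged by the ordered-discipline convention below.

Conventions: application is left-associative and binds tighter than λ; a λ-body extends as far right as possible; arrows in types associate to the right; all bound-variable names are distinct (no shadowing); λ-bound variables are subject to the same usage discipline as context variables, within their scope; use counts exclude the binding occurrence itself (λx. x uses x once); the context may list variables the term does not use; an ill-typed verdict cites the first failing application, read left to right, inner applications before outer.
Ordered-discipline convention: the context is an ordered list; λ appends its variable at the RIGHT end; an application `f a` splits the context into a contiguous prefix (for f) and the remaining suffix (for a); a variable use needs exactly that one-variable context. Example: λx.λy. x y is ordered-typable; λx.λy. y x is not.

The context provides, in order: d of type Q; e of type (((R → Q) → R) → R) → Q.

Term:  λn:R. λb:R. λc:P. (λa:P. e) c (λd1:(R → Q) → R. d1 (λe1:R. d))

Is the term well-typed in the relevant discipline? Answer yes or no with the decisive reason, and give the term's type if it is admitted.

no — n, b, a, e1 left unused
usage: d ×1, e ×1, n [bound] ×0, b [bound] ×0, c [bound] ×1, a [bound] ×0, d1 [bound] ×1, e1 [bound] ×0
uses in reading order: e, c, d1, d
typing: well-typed at R → R → P → Q
summary: ordered ✗; linear ✗; affine ✓; relevant ✗; unrestricted ✓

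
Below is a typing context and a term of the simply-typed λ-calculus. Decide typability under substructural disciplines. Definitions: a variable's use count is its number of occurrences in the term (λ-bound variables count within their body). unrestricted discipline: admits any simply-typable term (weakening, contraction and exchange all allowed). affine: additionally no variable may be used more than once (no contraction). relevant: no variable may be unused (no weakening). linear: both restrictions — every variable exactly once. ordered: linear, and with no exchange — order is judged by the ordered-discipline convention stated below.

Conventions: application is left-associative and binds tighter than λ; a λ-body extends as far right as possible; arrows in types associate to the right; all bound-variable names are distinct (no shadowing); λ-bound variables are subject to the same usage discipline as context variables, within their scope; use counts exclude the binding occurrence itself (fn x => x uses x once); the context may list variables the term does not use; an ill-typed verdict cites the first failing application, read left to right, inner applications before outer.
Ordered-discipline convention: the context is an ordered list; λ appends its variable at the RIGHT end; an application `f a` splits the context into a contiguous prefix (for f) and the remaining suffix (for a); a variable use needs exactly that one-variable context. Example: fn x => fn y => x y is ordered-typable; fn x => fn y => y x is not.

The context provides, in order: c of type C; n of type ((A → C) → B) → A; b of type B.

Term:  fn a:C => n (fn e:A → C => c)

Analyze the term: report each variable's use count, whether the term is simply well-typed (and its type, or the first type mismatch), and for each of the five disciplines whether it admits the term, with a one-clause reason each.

variable uses: c: 1, n: 1, b: 0, a [bound]: 0, e [bound]: 0
left-to-right use order: n, c
typing: ill-typed: an argument (A → C) → C mismatches the expected (A → C) → B
ordered: ✗ — a type mismatch blocks all five
linear: ✗ — the type mismatch rejects it
affine: ✗ — not simply typable
relevant: ✗ — fails simple typing
unrestricted: ✗ — a type mismatch blocks all five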